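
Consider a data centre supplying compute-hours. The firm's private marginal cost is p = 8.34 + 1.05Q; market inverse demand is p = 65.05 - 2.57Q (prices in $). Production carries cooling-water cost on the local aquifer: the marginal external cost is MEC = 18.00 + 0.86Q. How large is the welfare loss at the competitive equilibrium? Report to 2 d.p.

DWL = $110.55

Market equilibrium (private): 8.34 + 1.05Q = 65.05 - 2.57Q → Q_m = 15.6657.
Social marginal cost = private MC + MEC = 26.34 + 1.91Q.
Set SMC = demand: 26.34 + 1.91Q = 65.05 - 2.57Q → Q* = 8.6406.
The loss is the area between SMC and demand from Q* to Q_m; with linear curves that's a triangle of height MEC(Q_m).
DWL = ½ × 7.0251 × 31.4725 = 110.5487.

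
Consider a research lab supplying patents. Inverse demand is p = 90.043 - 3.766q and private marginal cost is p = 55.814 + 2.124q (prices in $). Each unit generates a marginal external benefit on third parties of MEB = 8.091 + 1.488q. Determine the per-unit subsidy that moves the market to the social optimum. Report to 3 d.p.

Social marginal cost = private MC − MEB = 47.723 + 0.636q.
Set SMC = demand: 47.723 + 0.636q = 90.043 - 3.766q → q* = 9.6138.
The Pigouvian subsidy equals MEB at q*: 8.091 + 1.488×9.6138 = 22.3963.

subsidy = $22.396 per unit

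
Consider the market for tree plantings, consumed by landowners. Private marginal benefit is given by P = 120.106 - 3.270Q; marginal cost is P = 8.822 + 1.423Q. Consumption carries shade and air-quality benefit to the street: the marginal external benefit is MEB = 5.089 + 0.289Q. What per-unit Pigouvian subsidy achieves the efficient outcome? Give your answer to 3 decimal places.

subsidy = 12.726 per unit

Social marginal benefit = demand + MEB = 125.195 - 2.981Q.
Set SMB = MC: 125.195 - 2.981Q = 8.822 + 1.423Q → Q* = 26.4244.
The Pigouvian subsidy equals MEB at Q*: 5.089 + 0.289×26.4244 = 12.7257.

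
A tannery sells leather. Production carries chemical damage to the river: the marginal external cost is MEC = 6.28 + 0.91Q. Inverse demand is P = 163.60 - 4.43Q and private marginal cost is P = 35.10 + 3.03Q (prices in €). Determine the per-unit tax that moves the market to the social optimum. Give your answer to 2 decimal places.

Social marginal cost = private MC + MEC = 41.38 + 3.94Q.
Set SMC = demand: 41.38 + 3.94Q = 163.60 - 4.43Q → Q* = 14.6022.
The Pigouvian tax equals MEC at Q*: 6.28 + 0.91×14.6022 = 19.5680.

tax = €19.57 per unit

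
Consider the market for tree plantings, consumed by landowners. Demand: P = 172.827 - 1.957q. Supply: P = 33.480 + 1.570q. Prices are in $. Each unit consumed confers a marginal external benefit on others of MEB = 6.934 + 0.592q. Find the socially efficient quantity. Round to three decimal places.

q* = 49.840

Social marginal benefit = demand + MEB = 179.761 - 1.365q.
Set SMB = MC: 179.761 - 1.365q = 33.480 + 1.570q → q* = 49.8402.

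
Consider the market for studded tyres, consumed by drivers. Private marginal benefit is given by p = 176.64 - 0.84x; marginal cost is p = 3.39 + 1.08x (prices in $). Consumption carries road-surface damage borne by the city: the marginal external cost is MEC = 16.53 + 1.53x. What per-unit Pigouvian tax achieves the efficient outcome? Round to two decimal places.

Social marginal benefit = demand − MEC = 160.11 - 2.37x.
Set SMB = MC: 160.11 - 2.37x = 3.39 + 1.08x → x* = 45.4261.
The Pigouvian tax equals MEC at x*: 16.53 + 1.53×45.4261 = 86.0319.

tax = $86.03 per unit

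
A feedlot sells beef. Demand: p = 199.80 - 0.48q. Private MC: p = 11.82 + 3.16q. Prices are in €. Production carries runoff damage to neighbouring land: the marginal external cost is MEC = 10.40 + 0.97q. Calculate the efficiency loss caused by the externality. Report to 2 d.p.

Market equilibrium (private): 11.82 + 3.16q = 199.80 - 0.48q → q_m = 51.6429.
Social marginal cost = private MC + MEC = 22.22 + 4.13q.
Set SMC = demand: 22.22 + 4.13q = 199.80 - 0.48q → q* = 38.5206.
Height of the DWL triangle at q_m is SMC(q_m) − demand(q_m) = MEC(q_m) = 60.4936.
DWL = ½ × 13.1223 × 60.4936 = 396.9076.

DWL = €396.91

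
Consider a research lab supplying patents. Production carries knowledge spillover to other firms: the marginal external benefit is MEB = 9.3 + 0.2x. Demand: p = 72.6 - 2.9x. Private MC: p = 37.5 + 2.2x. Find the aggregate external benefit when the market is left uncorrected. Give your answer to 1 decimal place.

68.7

Market equilibrium (private): 37.5 + 2.2x = 72.6 - 2.9x → x_m = 6.8824.
Total external benefit = ∫₀^{x_m} (9.3 + 0.2x) dx = 9.3×6.8824 + ½×0.2×6.8824² = 68.7431.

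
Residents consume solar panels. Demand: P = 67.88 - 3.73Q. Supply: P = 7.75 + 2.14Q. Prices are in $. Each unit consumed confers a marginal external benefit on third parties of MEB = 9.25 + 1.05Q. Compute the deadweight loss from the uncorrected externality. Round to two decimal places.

Market equilibrium (private): 7.75 + 2.14Q = 67.88 - 3.73Q → Q_m = 10.2436.
Social marginal benefit = demand + MEB = 77.13 - 2.68Q.
Set SMB = MC: 77.13 - 2.68Q = 7.75 + 2.14Q → Q* = 14.3942.
The loss is the area between SMB and MC from Q* to Q_m; with linear curves that's a triangle of height MEB(Q_m).
DWL = ½ × 4.1506 × 20.0058 = 41.5180.

DWL = $41.52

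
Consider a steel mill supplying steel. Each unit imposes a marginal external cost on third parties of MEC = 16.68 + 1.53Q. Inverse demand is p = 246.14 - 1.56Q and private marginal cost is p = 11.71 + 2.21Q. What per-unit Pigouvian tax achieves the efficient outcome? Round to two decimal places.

Social marginal cost = private MC + MEC = 28.39 + 3.74Q.
Set SMC = demand: 28.39 + 3.74Q = 246.14 - 1.56Q → Q* = 41.0849.
The Pigouvian tax equals MEC at Q*: 16.68 + 1.53×41.0849 = 79.5399.

tax = 79.54 per unit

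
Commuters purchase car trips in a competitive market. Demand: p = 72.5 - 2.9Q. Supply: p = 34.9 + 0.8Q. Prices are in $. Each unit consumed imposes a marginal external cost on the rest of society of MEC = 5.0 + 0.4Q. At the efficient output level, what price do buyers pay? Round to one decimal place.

Social marginal benefit = demand − MEC = 67.5 - 3.3Q.
Set SMB = MC: 67.5 - 3.3Q = 34.9 + 0.8Q → Q* = 7.9512.
Consumer price on the demand curve at Q*: 72.5 − 2.9×7.9512 = 49.4415.

P = $49.4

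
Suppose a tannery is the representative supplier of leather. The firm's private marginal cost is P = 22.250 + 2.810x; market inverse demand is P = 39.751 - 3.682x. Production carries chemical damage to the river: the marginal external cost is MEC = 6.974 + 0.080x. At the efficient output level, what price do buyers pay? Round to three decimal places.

Social marginal cost = private MC + MEC = 29.224 + 2.890x.
Set SMC = demand: 29.224 + 2.890x = 39.751 - 3.682x → x* = 1.6018.
Consumer price on the demand curve at x*: 39.751 − 3.682×1.6018 = 33.8532.

P = 33.853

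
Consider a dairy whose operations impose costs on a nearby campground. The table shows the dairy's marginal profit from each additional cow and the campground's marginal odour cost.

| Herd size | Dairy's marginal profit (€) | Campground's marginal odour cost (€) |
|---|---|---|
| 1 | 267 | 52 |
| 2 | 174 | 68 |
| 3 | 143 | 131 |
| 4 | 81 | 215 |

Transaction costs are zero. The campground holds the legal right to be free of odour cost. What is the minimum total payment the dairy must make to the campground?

€251

Efficient level: marginal profit ≥ marginal odour cost through level 3, so k* = 3.
With the campground holding the right, the dairy must at least compensate total damage at k*: 52 + 68 + 131 = 251.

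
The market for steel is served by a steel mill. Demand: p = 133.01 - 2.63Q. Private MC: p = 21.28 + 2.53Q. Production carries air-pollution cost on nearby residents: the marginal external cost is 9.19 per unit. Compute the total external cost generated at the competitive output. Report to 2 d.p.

198.99

Market equilibrium (private): 21.28 + 2.53Q = 133.01 - 2.63Q → Q_m = 21.6531.
Total external cost = MEC × Q_m = 9.19 × 21.6531 = 198.9920.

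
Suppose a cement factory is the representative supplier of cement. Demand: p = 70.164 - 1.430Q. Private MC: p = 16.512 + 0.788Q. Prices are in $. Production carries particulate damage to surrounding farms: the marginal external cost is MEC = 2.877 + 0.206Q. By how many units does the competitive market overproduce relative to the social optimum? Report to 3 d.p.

Market equilibrium (private): 16.512 + 0.788Q = 70.164 - 1.430Q → Q_m = 24.1894.
Social marginal cost = private MC + MEC = 19.389 + 0.994Q.
Set SMC = demand: 19.389 + 0.994Q = 70.164 - 1.430Q → Q* = 20.9468.
Gap = |24.1894 − 20.9468| = 3.2426.

3.243 units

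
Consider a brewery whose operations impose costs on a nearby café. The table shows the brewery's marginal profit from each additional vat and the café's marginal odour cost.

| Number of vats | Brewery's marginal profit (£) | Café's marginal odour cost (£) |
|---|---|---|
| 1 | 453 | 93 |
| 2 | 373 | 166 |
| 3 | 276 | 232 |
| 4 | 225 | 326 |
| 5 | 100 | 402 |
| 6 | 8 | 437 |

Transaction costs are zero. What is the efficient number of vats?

3

Bargaining reaches the level where marginal profit last exceeds marginal odour cost.
That holds through level 3 (276 ≥ 232) but not at 4 (225 < 326).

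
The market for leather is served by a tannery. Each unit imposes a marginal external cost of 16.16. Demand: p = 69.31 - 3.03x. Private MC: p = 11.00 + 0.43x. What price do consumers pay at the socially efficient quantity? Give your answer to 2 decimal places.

Social marginal cost = private MC + MEC = 27.16 + 0.43x.
Set SMC = demand: 27.16 + 0.43x = 69.31 - 3.03x → x* = 12.1821.
Consumer price on the demand curve at x*: 69.31 − 3.03×12.1821 = 32.3982.

P = 32.40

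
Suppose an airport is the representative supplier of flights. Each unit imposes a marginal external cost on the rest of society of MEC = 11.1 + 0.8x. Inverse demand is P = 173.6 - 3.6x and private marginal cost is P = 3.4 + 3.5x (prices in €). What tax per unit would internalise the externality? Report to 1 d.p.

Social marginal cost = private MC + MEC = 14.5 + 4.3x.
Set SMC = demand: 14.5 + 4.3x = 173.6 - 3.6x → x* = 20.1392.
The Pigouvian tax equals MEC at x*: 11.1 + 0.8×20.1392 = 27.2114.

tax = €27.2 per unit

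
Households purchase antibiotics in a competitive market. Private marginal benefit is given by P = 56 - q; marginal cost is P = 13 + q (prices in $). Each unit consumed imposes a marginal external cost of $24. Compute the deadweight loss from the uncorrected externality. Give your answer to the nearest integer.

Market equilibrium (private): 13 + q = 56 - q → q_m = 21.5000.
Social marginal benefit = demand − MEC = 32 - q.
Set SMB = MC: 32 - q = 13 + q → q* = 9.5000.
Height of the DWL triangle at q_m is MC(q_m) − SMB(q_m) = MEC(q_m) = 24.0000.
DWL = ½ × 12.0000 × 24.0000 = 144.0000.

DWL = $144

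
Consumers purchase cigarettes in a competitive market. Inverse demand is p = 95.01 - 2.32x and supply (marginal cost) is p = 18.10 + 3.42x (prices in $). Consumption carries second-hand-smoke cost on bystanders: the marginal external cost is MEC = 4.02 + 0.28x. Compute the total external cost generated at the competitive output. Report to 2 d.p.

$79.00

Market equilibrium (private): 18.10 + 3.42x = 95.01 - 2.32x → x_m = 13.3990.
Total external cost = ∫₀^{x_m} (4.02 + 0.28x) dx = 4.02×13.3990 + ½×0.28×13.3990² = 78.9986.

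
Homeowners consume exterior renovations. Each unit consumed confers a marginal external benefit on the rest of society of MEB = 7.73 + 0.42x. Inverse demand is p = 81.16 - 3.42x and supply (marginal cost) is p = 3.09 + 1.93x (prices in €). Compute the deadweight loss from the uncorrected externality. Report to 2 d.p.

DWL = €19.48

Market equilibrium (private): 3.09 + 1.93x = 81.16 - 3.42x → x_m = 14.5925.
Social marginal benefit = demand + MEB = 88.89 - 3.00x.
Set SMB = MC: 88.89 - 3.00x = 3.09 + 1.93x → x* = 17.4037.
The loss is the area between SMB and MC from x* to x_m; with linear curves that's a triangle of height MEB(x_m).
DWL = ½ × 2.8112 × 13.8589 = 19.4801.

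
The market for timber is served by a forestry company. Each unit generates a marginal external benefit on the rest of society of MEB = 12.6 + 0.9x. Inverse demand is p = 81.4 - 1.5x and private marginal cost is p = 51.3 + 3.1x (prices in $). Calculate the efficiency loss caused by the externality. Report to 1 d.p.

Market equilibrium (private): 51.3 + 3.1x = 81.4 - 1.5x → x_m = 6.5435.
Social marginal cost = private MC − MEB = 38.7 + 2.2x.
Set SMC = demand: 38.7 + 2.2x = 81.4 - 1.5x → x* = 11.5405.
Between x* and x_m the wedge demand − SMC runs linearly from 0 to MEB(x_m), so the loss is a triangle.
DWL = ½ × 4.9970 × 18.4891 = 46.1950.

DWL = $46.2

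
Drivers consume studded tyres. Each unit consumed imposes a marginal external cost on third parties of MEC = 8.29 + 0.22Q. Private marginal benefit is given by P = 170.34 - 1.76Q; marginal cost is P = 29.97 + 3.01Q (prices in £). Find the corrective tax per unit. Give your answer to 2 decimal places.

Social marginal benefit = demand − MEC = 162.05 - 1.98Q.
Set SMB = MC: 162.05 - 1.98Q = 29.97 + 3.01Q → Q* = 26.4689.
The Pigouvian tax equals MEC at Q*: 8.29 + 0.22×26.4689 = 14.1132.

tax = £14.11 per unit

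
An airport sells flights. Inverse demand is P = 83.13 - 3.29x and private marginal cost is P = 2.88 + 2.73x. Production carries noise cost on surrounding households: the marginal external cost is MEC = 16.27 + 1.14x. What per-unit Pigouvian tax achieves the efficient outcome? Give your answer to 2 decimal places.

tax = 26.46 per unit

Social marginal cost = private MC + MEC = 19.15 + 3.87x.
Set SMC = demand: 19.15 + 3.87x = 83.13 - 3.29x → x* = 8.9358.
The Pigouvian tax equals MEC at x*: 16.27 + 1.14×8.9358 = 26.4568.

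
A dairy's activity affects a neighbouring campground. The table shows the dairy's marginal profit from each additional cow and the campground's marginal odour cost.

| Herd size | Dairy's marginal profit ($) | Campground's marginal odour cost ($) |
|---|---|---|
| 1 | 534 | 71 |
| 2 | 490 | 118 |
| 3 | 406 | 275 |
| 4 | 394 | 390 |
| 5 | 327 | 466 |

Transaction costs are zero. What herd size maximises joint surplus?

Bargaining reaches the level where marginal profit last exceeds marginal odour cost.
That holds through level 4 (394 ≥ 390) but not at 5 (327 < 466).

4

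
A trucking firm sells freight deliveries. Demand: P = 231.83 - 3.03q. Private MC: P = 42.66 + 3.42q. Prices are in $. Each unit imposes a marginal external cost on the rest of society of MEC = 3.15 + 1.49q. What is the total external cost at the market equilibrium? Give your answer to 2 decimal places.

$733.21

Market equilibrium (private): 42.66 + 3.42q = 231.83 - 3.03q → q_m = 29.3287.
Total external cost = ∫₀^{q_m} (3.15 + 1.49q) dq = 3.15×29.3287 + ½×1.49×29.3287² = 733.2140.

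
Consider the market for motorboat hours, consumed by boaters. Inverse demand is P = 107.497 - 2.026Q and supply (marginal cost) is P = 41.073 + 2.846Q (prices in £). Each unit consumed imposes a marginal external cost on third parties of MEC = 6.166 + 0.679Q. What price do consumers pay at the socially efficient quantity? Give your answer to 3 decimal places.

Social marginal benefit = demand − MEC = 101.331 - 2.705Q.
Set SMB = MC: 101.331 - 2.705Q = 41.073 + 2.846Q → Q* = 10.8553.
Consumer price on the demand curve at Q*: 107.497 − 2.026×10.8553 = 85.5042.

P = £85.504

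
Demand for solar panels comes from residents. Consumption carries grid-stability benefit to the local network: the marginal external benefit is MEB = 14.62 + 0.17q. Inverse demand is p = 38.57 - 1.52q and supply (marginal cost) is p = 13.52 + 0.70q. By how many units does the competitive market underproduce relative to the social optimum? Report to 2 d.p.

8.07 units

Market equilibrium (private): 13.52 + 0.70q = 38.57 - 1.52q → q_m = 11.2838.
Social marginal benefit = demand + MEB = 53.19 - 1.35q.
Set SMB = MC: 53.19 - 1.35q = 13.52 + 0.70q → q* = 19.3512.
Gap = |11.2838 − 19.3512| = 8.0674.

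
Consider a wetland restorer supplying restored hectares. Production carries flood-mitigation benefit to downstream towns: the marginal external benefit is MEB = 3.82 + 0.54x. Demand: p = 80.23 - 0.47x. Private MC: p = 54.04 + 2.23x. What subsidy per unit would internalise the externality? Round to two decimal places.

subsidy = 11.32 per unit

Social marginal cost = private MC − MEB = 50.22 + 1.69x.
Set SMC = demand: 50.22 + 1.69x = 80.23 - 0.47x → x* = 13.8935.
The Pigouvian subsidy equals MEB at x*: 3.82 + 0.54×13.8935 = 11.3225.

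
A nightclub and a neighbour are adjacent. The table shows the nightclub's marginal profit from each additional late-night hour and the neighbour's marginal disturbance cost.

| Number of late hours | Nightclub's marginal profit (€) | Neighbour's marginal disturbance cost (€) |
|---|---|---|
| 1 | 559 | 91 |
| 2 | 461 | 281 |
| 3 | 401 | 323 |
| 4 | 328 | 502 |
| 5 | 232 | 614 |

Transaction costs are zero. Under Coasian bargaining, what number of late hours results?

Bargaining reaches the level where marginal profit last exceeds marginal disturbance cost.
That holds through level 3 (401 ≥ 323) but not at 4 (328 < 502).

3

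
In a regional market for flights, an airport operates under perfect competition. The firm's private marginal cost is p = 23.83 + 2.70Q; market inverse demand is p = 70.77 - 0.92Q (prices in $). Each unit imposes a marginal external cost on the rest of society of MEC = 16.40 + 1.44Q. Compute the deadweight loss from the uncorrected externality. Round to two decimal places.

Market equilibrium (private): 23.83 + 2.70Q = 70.77 - 0.92Q → Q_m = 12.9669.
Social marginal cost = private MC + MEC = 40.23 + 4.14Q.
Set SMC = demand: 40.23 + 4.14Q = 70.77 - 0.92Q → Q* = 6.0356.
The loss is the area between SMC and demand from Q* to Q_m; with linear curves that's a triangle of height MEC(Q_m).
DWL = ½ × 6.9313 × 35.0723 = 121.5483.

DWL = $121.55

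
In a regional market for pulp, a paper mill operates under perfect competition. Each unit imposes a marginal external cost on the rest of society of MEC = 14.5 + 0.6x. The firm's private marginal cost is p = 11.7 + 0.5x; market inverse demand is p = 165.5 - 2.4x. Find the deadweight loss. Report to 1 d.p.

DWL = 306.5

Market equilibrium (private): 11.7 + 0.5x = 165.5 - 2.4x → x_m = 53.0345.
Social marginal cost = private MC + MEC = 26.2 + 1.1x.
Set SMC = demand: 26.2 + 1.1x = 165.5 - 2.4x → x* = 39.8000.
Between x* and x_m the wedge SMC − demand runs linearly from 0 to MEC(x_m), so the loss is a triangle.
DWL = ½ × 13.2345 × 46.3207 = 306.5157.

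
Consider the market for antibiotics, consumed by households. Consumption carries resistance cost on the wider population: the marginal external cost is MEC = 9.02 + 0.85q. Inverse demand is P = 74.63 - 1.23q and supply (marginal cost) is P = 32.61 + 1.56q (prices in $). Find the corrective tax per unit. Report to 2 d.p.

tax = $16.73 per unit

Social marginal benefit = demand − MEC = 65.61 - 2.08q.
Set SMB = MC: 65.61 - 2.08q = 32.61 + 1.56q → q* = 9.0659.
The Pigouvian tax equals MEC at q*: 9.02 + 0.85×9.0659 = 16.7260.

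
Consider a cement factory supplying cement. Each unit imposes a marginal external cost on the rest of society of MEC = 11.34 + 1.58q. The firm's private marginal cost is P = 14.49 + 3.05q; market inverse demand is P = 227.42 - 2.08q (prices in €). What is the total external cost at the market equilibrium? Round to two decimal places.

Market equilibrium (private): 14.49 + 3.05q = 227.42 - 2.08q → q_m = 41.5068.
Total external cost = ∫₀^{q_m} (11.34 + 1.58q) dq = 11.34×41.5068 + ½×1.58×41.5068² = 1831.7105.

€1831.71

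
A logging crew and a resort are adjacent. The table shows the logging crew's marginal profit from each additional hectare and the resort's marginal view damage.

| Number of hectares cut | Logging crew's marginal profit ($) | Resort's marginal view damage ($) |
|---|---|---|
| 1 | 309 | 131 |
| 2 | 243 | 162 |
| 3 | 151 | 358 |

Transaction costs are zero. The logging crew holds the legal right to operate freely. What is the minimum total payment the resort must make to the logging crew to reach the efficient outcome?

Left alone the logging crew would choose level 3 (marginal profit stays positive).
Efficient level: k* = 2 (marginal profit ≥ marginal view damage through 2).
The resort must at least cover the logging crew's forgone profit from cutting 3→2: 151 = 151.

$151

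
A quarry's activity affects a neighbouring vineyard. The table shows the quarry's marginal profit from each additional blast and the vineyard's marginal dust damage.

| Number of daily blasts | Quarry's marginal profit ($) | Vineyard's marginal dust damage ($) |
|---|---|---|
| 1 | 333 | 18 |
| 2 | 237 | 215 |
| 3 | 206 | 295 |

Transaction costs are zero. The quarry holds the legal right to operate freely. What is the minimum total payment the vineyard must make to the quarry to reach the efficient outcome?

$206

Left alone the quarry would choose level 3 (marginal profit stays positive).
Efficient level: k* = 2 (marginal profit ≥ marginal dust damage through 2).
The vineyard must at least cover the quarry's forgone profit from cutting 3→2: 206 = 206.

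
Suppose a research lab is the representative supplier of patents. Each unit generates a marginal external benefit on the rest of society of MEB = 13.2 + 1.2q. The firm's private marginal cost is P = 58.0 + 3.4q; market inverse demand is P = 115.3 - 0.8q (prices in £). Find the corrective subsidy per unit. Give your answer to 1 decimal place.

Social marginal cost = private MC − MEB = 44.8 + 2.2q.
Set SMC = demand: 44.8 + 2.2q = 115.3 - 0.8q → q* = 23.5000.
The Pigouvian subsidy equals MEB at q*: 13.2 + 1.2×23.5000 = 41.4000.

subsidy = £41.4 per unit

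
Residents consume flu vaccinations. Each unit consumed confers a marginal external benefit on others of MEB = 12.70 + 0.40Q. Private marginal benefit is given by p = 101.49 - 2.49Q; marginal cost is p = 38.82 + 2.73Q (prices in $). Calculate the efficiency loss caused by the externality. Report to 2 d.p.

Market equilibrium (private): 38.82 + 2.73Q = 101.49 - 2.49Q → Q_m = 12.0057.
Social marginal benefit = demand + MEB = 114.19 - 2.09Q.
Set SMB = MC: 114.19 - 2.09Q = 38.82 + 2.73Q → Q* = 15.6369.
The loss is the area between SMB and MC from Q* to Q_m; with linear curves that's a triangle of height MEB(Q_m).
DWL = ½ × 3.6312 × 17.5023 = 31.7772.

DWL = $31.78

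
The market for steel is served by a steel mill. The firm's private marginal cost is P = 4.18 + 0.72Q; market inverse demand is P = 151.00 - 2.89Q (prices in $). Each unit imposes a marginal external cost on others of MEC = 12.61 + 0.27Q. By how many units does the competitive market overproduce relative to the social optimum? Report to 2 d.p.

6.08 units

Market equilibrium (private): 4.18 + 0.72Q = 151.00 - 2.89Q → Q_m = 40.6704.
Social marginal cost = private MC + MEC = 16.79 + 0.99Q.
Set SMC = demand: 16.79 + 0.99Q = 151.00 - 2.89Q → Q* = 34.5902.
Gap = |40.6704 − 34.5902| = 6.0802.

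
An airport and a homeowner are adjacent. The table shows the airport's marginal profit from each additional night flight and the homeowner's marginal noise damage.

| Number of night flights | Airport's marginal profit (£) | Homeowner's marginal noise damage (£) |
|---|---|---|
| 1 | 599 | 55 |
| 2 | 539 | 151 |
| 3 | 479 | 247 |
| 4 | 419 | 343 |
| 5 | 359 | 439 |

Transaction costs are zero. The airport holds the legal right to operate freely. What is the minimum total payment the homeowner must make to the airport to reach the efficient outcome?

Left alone the airport would choose level 5 (marginal profit stays positive).
Efficient level: k* = 4 (marginal profit ≥ marginal noise damage through 4).
The homeowner must at least cover the airport's forgone profit from cutting 5→4: 359 = 359.

£359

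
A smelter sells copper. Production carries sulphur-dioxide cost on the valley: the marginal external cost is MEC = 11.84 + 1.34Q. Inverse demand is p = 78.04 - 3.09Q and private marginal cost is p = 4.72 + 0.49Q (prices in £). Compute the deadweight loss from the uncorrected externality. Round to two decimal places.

DWL = £156.83

Market equilibrium (private): 4.72 + 0.49Q = 78.04 - 3.09Q → Q_m = 20.4804.
Social marginal cost = private MC + MEC = 16.56 + 1.83Q.
Set SMC = demand: 16.56 + 1.83Q = 78.04 - 3.09Q → Q* = 12.4959.
Between Q* and Q_m the wedge SMC − demand runs linearly from 0 to MEC(Q_m), so the loss is a triangle.
DWL = ½ × 7.9845 × 39.2838 = 156.8308.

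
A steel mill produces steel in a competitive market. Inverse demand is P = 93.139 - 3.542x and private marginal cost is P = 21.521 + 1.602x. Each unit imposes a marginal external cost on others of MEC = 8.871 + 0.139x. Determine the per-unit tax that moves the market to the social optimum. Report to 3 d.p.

tax = 10.522 per unit

Social marginal cost = private MC + MEC = 30.392 + 1.741x.
Set SMC = demand: 30.392 + 1.741x = 93.139 - 3.542x → x* = 11.8772.
The Pigouvian tax equals MEC at x*: 8.871 + 0.139×11.8772 = 10.5219.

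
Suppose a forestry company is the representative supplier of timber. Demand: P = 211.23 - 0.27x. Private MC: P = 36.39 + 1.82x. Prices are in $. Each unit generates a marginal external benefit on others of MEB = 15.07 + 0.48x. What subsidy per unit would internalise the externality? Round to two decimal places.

Social marginal cost = private MC − MEB = 21.32 + 1.34x.
Set SMC = demand: 21.32 + 1.34x = 211.23 - 0.27x → x* = 117.9565.
The Pigouvian subsidy equals MEB at x*: 15.07 + 0.48×117.9565 = 71.6891.

subsidy = $71.69 per unit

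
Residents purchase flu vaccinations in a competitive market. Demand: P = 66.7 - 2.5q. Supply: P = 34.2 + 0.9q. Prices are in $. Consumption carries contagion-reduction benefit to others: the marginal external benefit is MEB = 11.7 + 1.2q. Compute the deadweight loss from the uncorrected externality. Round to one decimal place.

DWL = $122.0

Market equilibrium (private): 34.2 + 0.9q = 66.7 - 2.5q → q_m = 9.5588.
Social marginal benefit = demand + MEB = 78.4 - 1.3q.
Set SMB = MC: 78.4 - 1.3q = 34.2 + 0.9q → q* = 20.0909.
Between q* and q_m the wedge SMB − MC runs linearly from 0 to MEB(q_m), so the loss is a triangle.
DWL = ½ × 10.5321 × 23.1706 = 122.0175.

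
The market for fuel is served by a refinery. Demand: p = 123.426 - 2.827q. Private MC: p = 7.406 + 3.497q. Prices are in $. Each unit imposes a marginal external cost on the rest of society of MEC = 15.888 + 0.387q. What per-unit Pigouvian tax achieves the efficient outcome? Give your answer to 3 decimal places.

Social marginal cost = private MC + MEC = 23.294 + 3.884q.
Set SMC = demand: 23.294 + 3.884q = 123.426 - 2.827q → q* = 14.9206.
The Pigouvian tax equals MEC at q*: 15.888 + 0.387×14.9206 = 21.6623.

tax = $21.662 per unit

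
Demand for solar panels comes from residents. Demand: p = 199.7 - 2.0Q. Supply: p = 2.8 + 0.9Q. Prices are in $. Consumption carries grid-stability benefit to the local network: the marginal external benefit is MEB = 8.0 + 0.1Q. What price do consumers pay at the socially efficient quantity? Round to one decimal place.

P = $53.3

Social marginal benefit = demand + MEB = 207.7 - 1.9Q.
Set SMB = MC: 207.7 - 1.9Q = 2.8 + 0.9Q → Q* = 73.1786.
Consumer price on the demand curve at Q*: 199.7 − 2.0×73.1786 = 53.3428.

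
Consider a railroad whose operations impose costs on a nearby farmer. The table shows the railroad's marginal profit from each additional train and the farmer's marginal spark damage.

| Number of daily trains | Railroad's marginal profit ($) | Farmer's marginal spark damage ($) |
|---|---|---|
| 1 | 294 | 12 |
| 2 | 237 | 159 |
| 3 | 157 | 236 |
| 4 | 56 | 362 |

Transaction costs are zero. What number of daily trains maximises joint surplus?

2

Bargaining reaches the level where marginal profit last exceeds marginal spark damage.
That holds through level 2 (237 ≥ 159) but not at 3 (157 < 236).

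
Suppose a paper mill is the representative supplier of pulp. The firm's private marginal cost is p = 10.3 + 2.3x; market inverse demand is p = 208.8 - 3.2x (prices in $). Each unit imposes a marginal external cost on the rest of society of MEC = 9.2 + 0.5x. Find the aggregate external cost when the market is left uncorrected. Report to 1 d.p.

$657.7

Market equilibrium (private): 10.3 + 2.3x = 208.8 - 3.2x → x_m = 36.0909.
Total external cost = ∫₀^{x_m} (9.2 + 0.5x) dx = 9.2×36.0909 + ½×0.5×36.0909² = 657.6745.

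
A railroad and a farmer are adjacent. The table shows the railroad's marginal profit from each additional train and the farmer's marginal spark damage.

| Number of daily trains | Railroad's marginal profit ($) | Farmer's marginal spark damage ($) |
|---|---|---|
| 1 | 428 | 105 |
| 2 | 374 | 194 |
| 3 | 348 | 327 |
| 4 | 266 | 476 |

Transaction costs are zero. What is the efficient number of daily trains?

3

Bargaining reaches the level where marginal profit last exceeds marginal spark damage.
That holds through level 3 (348 ≥ 327) but not at 4 (266 < 476).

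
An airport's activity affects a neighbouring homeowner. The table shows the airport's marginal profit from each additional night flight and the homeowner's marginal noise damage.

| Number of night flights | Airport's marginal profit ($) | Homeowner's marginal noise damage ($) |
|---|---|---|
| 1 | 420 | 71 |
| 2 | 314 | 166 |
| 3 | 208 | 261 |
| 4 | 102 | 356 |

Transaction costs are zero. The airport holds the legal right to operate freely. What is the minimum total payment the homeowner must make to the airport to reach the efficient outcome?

$310

Left alone the airport would choose level 4 (marginal profit stays positive).
Efficient level: k* = 2 (marginal profit ≥ marginal noise damage through 2).
The homeowner must at least cover the airport's forgone profit from cutting 4→2: 208 + 102 = 310.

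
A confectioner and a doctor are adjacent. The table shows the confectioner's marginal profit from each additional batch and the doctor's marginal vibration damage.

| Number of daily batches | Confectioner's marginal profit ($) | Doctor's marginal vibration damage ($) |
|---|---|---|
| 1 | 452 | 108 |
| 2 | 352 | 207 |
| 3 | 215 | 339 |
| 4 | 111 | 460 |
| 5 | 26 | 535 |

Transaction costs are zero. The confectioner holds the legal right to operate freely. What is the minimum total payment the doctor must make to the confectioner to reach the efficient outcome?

Left alone the confectioner would choose level 5 (marginal profit stays positive).
Efficient level: k* = 2 (marginal profit ≥ marginal vibration damage through 2).
The doctor must at least cover the confectioner's forgone profit from cutting 5→2: 215 + 111 + 26 = 352.

$352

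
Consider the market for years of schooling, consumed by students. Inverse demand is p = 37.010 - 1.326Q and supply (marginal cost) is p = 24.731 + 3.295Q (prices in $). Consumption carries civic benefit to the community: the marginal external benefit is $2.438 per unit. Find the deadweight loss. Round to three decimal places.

Market equilibrium (private): 24.731 + 3.295Q = 37.010 - 1.326Q → Q_m = 2.6572.
Social marginal benefit = demand + MEB = 39.448 - 1.326Q.
Set SMB = MC: 39.448 - 1.326Q = 24.731 + 3.295Q → Q* = 3.1848.
The loss is the area between SMB and MC from Q* to Q_m; with linear curves that's a triangle of height MEB(Q_m).
DWL = ½ × 0.5276 × 2.4380 = 0.6431.

DWL = $0.643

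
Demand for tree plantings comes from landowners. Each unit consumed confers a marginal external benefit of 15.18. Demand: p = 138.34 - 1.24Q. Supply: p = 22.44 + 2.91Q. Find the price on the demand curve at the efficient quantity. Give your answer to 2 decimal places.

Social marginal benefit = demand + MEB = 153.52 - 1.24Q.
Set SMB = MC: 153.52 - 1.24Q = 22.44 + 2.91Q → Q* = 31.5855.
Consumer price on the demand curve at Q*: 138.34 − 1.24×31.5855 = 99.1740.

P = 99.17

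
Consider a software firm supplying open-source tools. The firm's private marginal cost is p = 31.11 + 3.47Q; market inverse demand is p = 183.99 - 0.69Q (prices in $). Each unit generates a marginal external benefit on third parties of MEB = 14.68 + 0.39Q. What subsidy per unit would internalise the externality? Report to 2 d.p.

Social marginal cost = private MC − MEB = 16.43 + 3.08Q.
Set SMC = demand: 16.43 + 3.08Q = 183.99 - 0.69Q → Q* = 44.4456.
The Pigouvian subsidy equals MEB at Q*: 14.68 + 0.39×44.4456 = 32.0138.

subsidy = $32.01 per unit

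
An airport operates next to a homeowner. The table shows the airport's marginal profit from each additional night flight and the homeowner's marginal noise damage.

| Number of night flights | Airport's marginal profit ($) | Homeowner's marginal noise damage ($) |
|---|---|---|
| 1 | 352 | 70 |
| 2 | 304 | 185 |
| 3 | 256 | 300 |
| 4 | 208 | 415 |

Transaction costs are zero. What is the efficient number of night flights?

2

Bargaining reaches the level where marginal profit last exceeds marginal noise damage.
That holds through level 2 (304 ≥ 185) but not at 3 (256 < 300).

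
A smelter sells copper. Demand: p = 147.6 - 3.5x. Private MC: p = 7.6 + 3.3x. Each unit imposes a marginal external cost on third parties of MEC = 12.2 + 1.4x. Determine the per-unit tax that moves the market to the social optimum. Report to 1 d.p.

Social marginal cost = private MC + MEC = 19.8 + 4.7x.
Set SMC = demand: 19.8 + 4.7x = 147.6 - 3.5x → x* = 15.5854.
The Pigouvian tax equals MEC at x*: 12.2 + 1.4×15.5854 = 34.0196.

tax = 34.0 per unit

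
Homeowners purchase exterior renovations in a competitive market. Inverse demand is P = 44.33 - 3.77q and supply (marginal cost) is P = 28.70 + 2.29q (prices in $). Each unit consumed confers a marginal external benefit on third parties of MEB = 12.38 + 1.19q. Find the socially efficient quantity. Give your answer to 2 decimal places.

Social marginal benefit = demand + MEB = 56.71 - 2.58q.
Set SMB = MC: 56.71 - 2.58q = 28.70 + 2.29q → q* = 5.7515.

q* = 5.75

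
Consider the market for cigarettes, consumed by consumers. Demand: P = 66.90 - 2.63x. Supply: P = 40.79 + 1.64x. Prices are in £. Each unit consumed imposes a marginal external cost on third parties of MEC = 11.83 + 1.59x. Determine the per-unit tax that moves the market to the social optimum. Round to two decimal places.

Social marginal benefit = demand − MEC = 55.07 - 4.22x.
Set SMB = MC: 55.07 - 4.22x = 40.79 + 1.64x → x* = 2.4369.
The Pigouvian tax equals MEC at x*: 11.83 + 1.59×2.4369 = 15.7047.

tax = £15.70 per unit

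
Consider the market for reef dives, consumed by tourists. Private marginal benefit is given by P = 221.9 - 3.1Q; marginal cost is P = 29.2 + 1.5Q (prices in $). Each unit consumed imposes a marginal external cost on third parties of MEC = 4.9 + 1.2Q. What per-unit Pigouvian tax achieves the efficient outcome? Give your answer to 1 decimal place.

Social marginal benefit = demand − MEC = 217.0 - 4.3Q.
Set SMB = MC: 217.0 - 4.3Q = 29.2 + 1.5Q → Q* = 32.3793.
The Pigouvian tax equals MEC at Q*: 4.9 + 1.2×32.3793 = 43.7552.

tax = $43.8 per unit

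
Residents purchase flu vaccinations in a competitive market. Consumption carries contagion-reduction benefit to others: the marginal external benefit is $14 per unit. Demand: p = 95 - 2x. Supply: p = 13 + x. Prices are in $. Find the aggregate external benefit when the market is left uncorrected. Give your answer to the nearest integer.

Market equilibrium (private): 13 + x = 95 - 2x → x_m = 27.3333.
Total external benefit = MEB × x_m = 14 × 27.3333 = 382.6662.

$383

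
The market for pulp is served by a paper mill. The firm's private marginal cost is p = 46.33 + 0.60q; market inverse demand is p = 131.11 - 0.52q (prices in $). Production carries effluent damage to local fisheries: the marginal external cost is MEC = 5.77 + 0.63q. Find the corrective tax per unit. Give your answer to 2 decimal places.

Social marginal cost = private MC + MEC = 52.10 + 1.23q.
Set SMC = demand: 52.10 + 1.23q = 131.11 - 0.52q → q* = 45.1486.
The Pigouvian tax equals MEC at q*: 5.77 + 0.63×45.1486 = 34.2136.

tax = $34.21 per unit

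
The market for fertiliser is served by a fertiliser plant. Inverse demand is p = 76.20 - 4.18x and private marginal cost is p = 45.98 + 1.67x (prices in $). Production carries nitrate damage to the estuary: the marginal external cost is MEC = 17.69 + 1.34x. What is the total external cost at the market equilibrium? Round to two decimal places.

$109.26

Market equilibrium (private): 45.98 + 1.67x = 76.20 - 4.18x → x_m = 5.1658.
Total external cost = ∫₀^{x_m} (17.69 + 1.34x) dx = 17.69×5.1658 + ½×1.34×5.1658² = 109.2623.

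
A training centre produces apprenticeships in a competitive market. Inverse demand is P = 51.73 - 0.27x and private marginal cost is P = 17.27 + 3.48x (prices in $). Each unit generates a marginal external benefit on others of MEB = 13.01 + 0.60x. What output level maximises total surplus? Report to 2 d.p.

x* = 15.07

Social marginal cost = private MC − MEB = 4.26 + 2.88x.
Set SMC = demand: 4.26 + 2.88x = 51.73 - 0.27x → x* = 15.0698.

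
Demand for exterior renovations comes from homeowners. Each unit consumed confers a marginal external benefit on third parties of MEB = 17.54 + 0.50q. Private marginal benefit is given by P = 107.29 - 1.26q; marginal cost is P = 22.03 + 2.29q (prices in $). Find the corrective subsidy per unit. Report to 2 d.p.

Social marginal benefit = demand + MEB = 124.83 - 0.76q.
Set SMB = MC: 124.83 - 0.76q = 22.03 + 2.29q → q* = 33.7049.
The Pigouvian subsidy equals MEB at q*: 17.54 + 0.50×33.7049 = 34.3925.

subsidy = $34.39 per unit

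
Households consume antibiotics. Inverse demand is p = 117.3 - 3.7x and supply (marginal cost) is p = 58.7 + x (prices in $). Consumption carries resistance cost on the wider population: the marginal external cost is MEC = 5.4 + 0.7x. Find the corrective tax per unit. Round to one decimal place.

tax = $12.3 per unit

Social marginal benefit = demand − MEC = 111.9 - 4.4x.
Set SMB = MC: 111.9 - 4.4x = 58.7 + x → x* = 9.8519.
The Pigouvian tax equals MEC at x*: 5.4 + 0.7×9.8519 = 12.2963.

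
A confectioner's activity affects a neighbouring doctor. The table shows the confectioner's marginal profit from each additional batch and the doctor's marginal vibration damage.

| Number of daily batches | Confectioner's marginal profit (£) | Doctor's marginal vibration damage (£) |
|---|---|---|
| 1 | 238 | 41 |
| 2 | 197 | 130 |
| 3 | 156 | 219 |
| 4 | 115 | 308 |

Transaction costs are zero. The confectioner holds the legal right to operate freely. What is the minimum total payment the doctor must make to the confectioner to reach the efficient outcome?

Left alone the confectioner would choose level 4 (marginal profit stays positive).
Efficient level: k* = 2 (marginal profit ≥ marginal vibration damage through 2).
The doctor must at least cover the confectioner's forgone profit from cutting 4→2: 156 + 115 = 271.

£271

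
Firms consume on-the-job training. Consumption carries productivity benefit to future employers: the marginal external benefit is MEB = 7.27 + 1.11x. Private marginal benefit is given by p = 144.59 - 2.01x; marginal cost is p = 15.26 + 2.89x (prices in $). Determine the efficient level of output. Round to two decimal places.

x* = 36.04

Social marginal benefit = demand + MEB = 151.86 - 0.90x.
Set SMB = MC: 151.86 - 0.90x = 15.26 + 2.89x → x* = 36.0422.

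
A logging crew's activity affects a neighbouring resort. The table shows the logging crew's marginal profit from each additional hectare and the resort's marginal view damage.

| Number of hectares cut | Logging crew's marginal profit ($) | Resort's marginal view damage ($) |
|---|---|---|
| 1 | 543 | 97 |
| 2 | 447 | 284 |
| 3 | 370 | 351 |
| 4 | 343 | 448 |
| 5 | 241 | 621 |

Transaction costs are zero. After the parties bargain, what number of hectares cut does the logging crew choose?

Bargaining reaches the level where marginal profit last exceeds marginal view damage.
That holds through level 3 (370 ≥ 351) but not at 4 (343 < 448).

3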